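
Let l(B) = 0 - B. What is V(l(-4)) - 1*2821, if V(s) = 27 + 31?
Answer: -2763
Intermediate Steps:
l(B) = -B
V(s) = 58
V(l(-4)) - 1*2821 = 58 - 1*2821 = 58 - 2821 = -2763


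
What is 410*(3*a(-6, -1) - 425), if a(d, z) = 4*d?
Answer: -203770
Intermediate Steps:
410*(3*a(-6, -1) - 425) = 410*(3*(4*(-6)) - 425) = 410*(3*(-24) - 425) = 410*(-72 - 425) = 410*(-497) = -203770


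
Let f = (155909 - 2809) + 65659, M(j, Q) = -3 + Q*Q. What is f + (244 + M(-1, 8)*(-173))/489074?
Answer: 106989328857/489074 ≈ 2.1876e+5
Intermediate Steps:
M(j, Q) = -3 + Q²
f = 218759 (f = 153100 + 65659 = 218759)
f + (244 + M(-1, 8)*(-173))/489074 = 218759 + (244 + (-3 + 8²)*(-173))/489074 = 218759 + (244 + (-3 + 64)*(-173))*(1/489074) = 218759 + (244 + 61*(-173))*(1/489074) = 218759 + (244 - 10553)*(1/489074) = 218759 - 10309*1/489074 = 218759 - 10309/489074 = 106989328857/489074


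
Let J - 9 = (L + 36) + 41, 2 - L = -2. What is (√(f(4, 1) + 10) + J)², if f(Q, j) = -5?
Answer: (90 + √5)² ≈ 8507.5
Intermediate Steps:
L = 4 (L = 2 - 1*(-2) = 2 + 2 = 4)
J = 90 (J = 9 + ((4 + 36) + 41) = 9 + (40 + 41) = 9 + 81 = 90)
(√(f(4, 1) + 10) + J)² = (√(-5 + 10) + 90)² = (√5 + 90)² = (90 + √5)²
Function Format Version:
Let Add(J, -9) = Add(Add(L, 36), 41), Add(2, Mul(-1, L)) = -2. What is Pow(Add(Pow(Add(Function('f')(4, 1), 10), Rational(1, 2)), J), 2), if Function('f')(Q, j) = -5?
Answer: Pow(Add(90, Pow(5, Rational(1, 2))), 2) ≈ 8507.5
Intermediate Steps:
L = 4 (L = Add(2, Mul(-1, -2)) = Add(2, 2) = 4)
J = 90 (J = Add(9, Add(Add(4, 36), 41)) = Add(9, Add(40, 41)) = Add(9, 81) = 90)
Pow(Add(Pow(Add(Function('f')(4, 1), 10), Rational(1, 2)), J), 2) = Pow(Add(Pow(Add(-5, 10), Rational(1, 2)), 90), 2) = Pow(Add(Pow(5, Rational(1, 2)), 90), 2) = Pow(Add(90, Pow(5, Rational(1, 2))), 2)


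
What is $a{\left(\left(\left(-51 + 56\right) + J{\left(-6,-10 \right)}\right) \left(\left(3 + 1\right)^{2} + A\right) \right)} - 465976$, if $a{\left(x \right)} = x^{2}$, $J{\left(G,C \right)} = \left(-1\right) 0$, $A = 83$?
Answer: $-220951$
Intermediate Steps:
$J{\left(G,C \right)} = 0$
$a{\left(\left(\left(-51 + 56\right) + J{\left(-6,-10 \right)}\right) \left(\left(3 + 1\right)^{2} + A\right) \right)} - 465976 = \left(\left(\left(-51 + 56\right) + 0\right) \left(\left(3 + 1\right)^{2} + 83\right)\right)^{2} - 465976 = \left(\left(5 + 0\right) \left(4^{2} + 83\right)\right)^{2} - 465976 = \left(5 \left(16 + 83\right)\right)^{2} - 465976 = \left(5 \cdot 99\right)^{2} - 465976 = 495^{2} - 465976 = 245025 - 465976 = -220951$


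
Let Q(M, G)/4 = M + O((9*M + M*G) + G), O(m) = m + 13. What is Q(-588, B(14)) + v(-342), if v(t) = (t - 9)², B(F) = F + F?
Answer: 33989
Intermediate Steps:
O(m) = 13 + m
B(F) = 2*F
Q(M, G) = 52 + 4*G + 40*M + 4*G*M (Q(M, G) = 4*(M + (13 + ((9*M + M*G) + G))) = 4*(M + (13 + ((9*M + G*M) + G))) = 4*(M + (13 + (G + 9*M + G*M))) = 4*(M + (13 + G + 9*M + G*M)) = 4*(13 + G + 10*M + G*M) = 52 + 4*G + 40*M + 4*G*M)
v(t) = (-9 + t)²
Q(-588, B(14)) + v(-342) = (52 + 4*(2*14) + 40*(-588) + 4*(2*14)*(-588)) + (-9 - 342)² = (52 + 4*28 - 23520 + 4*28*(-588)) + (-351)² = (52 + 112 - 23520 - 65856) + 123201 = -89212 + 123201 = 33989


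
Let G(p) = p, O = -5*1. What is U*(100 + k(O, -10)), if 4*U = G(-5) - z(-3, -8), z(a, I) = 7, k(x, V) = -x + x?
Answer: -300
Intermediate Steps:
O = -5
k(x, V) = 0
U = -3 (U = (-5 - 1*7)/4 = (-5 - 7)/4 = (¼)*(-12) = -3)
U*(100 + k(O, -10)) = -3*(100 + 0) = -3*100 = -300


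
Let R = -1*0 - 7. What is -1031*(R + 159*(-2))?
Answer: 335075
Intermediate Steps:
R = -7 (R = 0 - 7 = -7)
-1031*(R + 159*(-2)) = -1031*(-7 + 159*(-2)) = -1031*(-7 - 318) = -1031*(-325) = 335075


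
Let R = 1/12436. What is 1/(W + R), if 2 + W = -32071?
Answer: -12436/398859827 ≈ -3.1179e-5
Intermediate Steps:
W = -32073 (W = -2 - 32071 = -32073)
R = 1/12436 ≈ 8.0412e-5
1/(W + R) = 1/(-32073 + 1/12436) = 1/(-398859827/12436) = -12436/398859827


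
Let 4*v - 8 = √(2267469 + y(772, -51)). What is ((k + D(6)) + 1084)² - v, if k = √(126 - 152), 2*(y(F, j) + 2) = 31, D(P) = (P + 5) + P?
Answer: 1212173 - 3*√1007770/8 + 2202*I*√26 ≈ 1.2118e+6 + 11228.0*I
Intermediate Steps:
D(P) = 5 + 2*P (D(P) = (5 + P) + P = 5 + 2*P)
y(F, j) = 27/2 (y(F, j) = -2 + (½)*31 = -2 + 31/2 = 27/2)
k = I*√26 (k = √(-26) = I*√26 ≈ 5.099*I)
v = 2 + 3*√1007770/8 (v = 2 + √(2267469 + 27/2)/4 = 2 + √(4534965/2)/4 = 2 + (3*√1007770/2)/4 = 2 + 3*√1007770/8 ≈ 378.45)
((k + D(6)) + 1084)² - v = ((I*√26 + (5 + 2*6)) + 1084)² - (2 + 3*√1007770/8) = ((I*√26 + (5 + 12)) + 1084)² + (-2 - 3*√1007770/8) = ((I*√26 + 17) + 1084)² + (-2 - 3*√1007770/8) = ((17 + I*√26) + 1084)² + (-2 - 3*√1007770/8) = (1101 + I*√26)² + (-2 - 3*√1007770/8) = -2 + (1101 + I*√26)² - 3*√1007770/8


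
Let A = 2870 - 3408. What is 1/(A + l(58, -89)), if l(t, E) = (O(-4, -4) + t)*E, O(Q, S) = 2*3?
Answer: -1/6234 ≈ -0.00016041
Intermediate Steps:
A = -538
O(Q, S) = 6
l(t, E) = E*(6 + t) (l(t, E) = (6 + t)*E = E*(6 + t))
1/(A + l(58, -89)) = 1/(-538 - 89*(6 + 58)) = 1/(-538 - 89*64) = 1/(-538 - 5696) = 1/(-6234) = -1/6234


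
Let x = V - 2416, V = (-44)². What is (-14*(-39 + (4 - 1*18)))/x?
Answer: -371/240 ≈ -1.5458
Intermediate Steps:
V = 1936
x = -480 (x = 1936 - 2416 = -480)
(-14*(-39 + (4 - 1*18)))/x = -14*(-39 + (4 - 1*18))/(-480) = -14*(-39 + (4 - 18))*(-1/480) = -14*(-39 - 14)*(-1/480) = -14*(-53)*(-1/480) = 742*(-1/480) = -371/240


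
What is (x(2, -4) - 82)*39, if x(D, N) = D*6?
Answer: -2730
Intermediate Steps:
x(D, N) = 6*D
(x(2, -4) - 82)*39 = (6*2 - 82)*39 = (12 - 82)*39 = -70*39 = -2730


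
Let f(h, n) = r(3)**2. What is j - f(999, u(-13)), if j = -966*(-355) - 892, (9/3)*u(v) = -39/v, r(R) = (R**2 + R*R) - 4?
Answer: 341842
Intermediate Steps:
r(R) = -4 + 2*R**2 (r(R) = (R**2 + R**2) - 4 = 2*R**2 - 4 = -4 + 2*R**2)
u(v) = -13/v (u(v) = (-39/v)/3 = -13/v)
f(h, n) = 196 (f(h, n) = (-4 + 2*3**2)**2 = (-4 + 2*9)**2 = (-4 + 18)**2 = 14**2 = 196)
j = 342038 (j = 342930 - 892 = 342038)
j - f(999, u(-13)) = 342038 - 1*196 = 342038 - 196 = 341842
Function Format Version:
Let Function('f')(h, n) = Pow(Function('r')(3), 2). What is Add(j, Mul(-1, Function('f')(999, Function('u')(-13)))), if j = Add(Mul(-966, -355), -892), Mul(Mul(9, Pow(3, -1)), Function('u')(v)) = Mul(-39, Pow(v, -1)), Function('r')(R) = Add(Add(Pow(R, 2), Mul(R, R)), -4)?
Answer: 341842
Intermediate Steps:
Function('r')(R) = Add(-4, Mul(2, Pow(R, 2))) (Function('r')(R) = Add(Add(Pow(R, 2), Pow(R, 2)), -4) = Add(Mul(2, Pow(R, 2)), -4) = Add(-4, Mul(2, Pow(R, 2))))
Function('u')(v) = Mul(-13, Pow(v, -1)) (Function('u')(v) = Mul(Rational(1, 3), Mul(-39, Pow(v, -1))) = Mul(-13, Pow(v, -1)))
Function('f')(h, n) = 196 (Function('f')(h, n) = Pow(Add(-4, Mul(2, Pow(3, 2))), 2) = Pow(Add(-4, Mul(2, 9)), 2) = Pow(Add(-4, 18), 2) = Pow(14, 2) = 196)
j = 342038 (j = Add(342930, -892) = 342038)
Add(j, Mul(-1, Function('f')(999, Function('u')(-13)))) = Add(342038, Mul(-1, 196)) = Add(342038, -196) = 341842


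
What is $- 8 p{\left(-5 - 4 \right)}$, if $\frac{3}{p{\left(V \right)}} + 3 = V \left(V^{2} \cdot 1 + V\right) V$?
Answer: $- \frac{8}{1943} \approx -0.0041173$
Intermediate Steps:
$p{\left(V \right)} = \frac{3}{-3 + V^{2} \left(V + V^{2}\right)}$ ($p{\left(V \right)} = \frac{3}{-3 + V \left(V^{2} \cdot 1 + V\right) V} = \frac{3}{-3 + V \left(V^{2} + V\right) V} = \frac{3}{-3 + V \left(V + V^{2}\right) V} = \frac{3}{-3 + V V \left(V + V^{2}\right)} = \frac{3}{-3 + V^{2} \left(V + V^{2}\right)}$)
$- 8 p{\left(-5 - 4 \right)} = - 8 \frac{3}{-3 + \left(-5 - 4\right)^{3} + \left(-5 - 4\right)^{4}} = - 8 \frac{3}{-3 + \left(-9\right)^{3} + \left(-9\right)^{4}} = - 8 \frac{3}{-3 - 729 + 6561} = - 8 \cdot \frac{3}{5829} = - 8 \cdot 3 \cdot \frac{1}{5829} = \left(-8\right) \frac{1}{1943} = - \frac{8}{1943}$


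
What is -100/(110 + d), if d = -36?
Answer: -50/37 ≈ -1.3514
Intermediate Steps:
-100/(110 + d) = -100/(110 - 36) = -100/74 = (1/74)*(-100) = -50/37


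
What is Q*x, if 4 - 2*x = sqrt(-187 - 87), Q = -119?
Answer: -238 + 119*I*sqrt(274)/2 ≈ -238.0 + 984.9*I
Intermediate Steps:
x = 2 - I*sqrt(274)/2 (x = 2 - sqrt(-187 - 87)/2 = 2 - I*sqrt(274)/2 ≈ 2.0 - 8.2765*I)
Q*x = -119*(2 - I*sqrt(274)/2) = -238 + 119*I*sqrt(274)/2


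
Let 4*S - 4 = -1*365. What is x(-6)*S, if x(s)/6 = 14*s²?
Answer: -272916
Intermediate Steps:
x(s) = 84*s² (x(s) = 6*(14*s²) = 84*s²)
S = -361/4 (S = 1 + (-1*365)/4 = 1 + (¼)*(-365) = 1 - 365/4 = -361/4 ≈ -90.250)
x(-6)*S = (84*(-6)²)*(-361/4) = (84*36)*(-361/4) = 3024*(-361/4) = -272916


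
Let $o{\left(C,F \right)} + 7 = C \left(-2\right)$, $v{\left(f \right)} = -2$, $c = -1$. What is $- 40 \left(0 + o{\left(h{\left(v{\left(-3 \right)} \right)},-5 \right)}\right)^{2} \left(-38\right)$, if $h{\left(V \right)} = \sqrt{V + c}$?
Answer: $56240 + 42560 i \sqrt{3} \approx 56240.0 + 73716.0 i$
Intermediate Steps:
$h{\left(V \right)} = \sqrt{-1 + V}$ ($h{\left(V \right)} = \sqrt{V - 1} = \sqrt{-1 + V}$)
$o{\left(C,F \right)} = -7 - 2 C$ ($o{\left(C,F \right)} = -7 + C \left(-2\right) = -7 - 2 C$)
$- 40 \left(0 + o{\left(h{\left(v{\left(-3 \right)} \right)},-5 \right)}\right)^{2} \left(-38\right) = - 40 \left(0 - \left(7 + 2 \sqrt{-1 - 2}\right)\right)^{2} \left(-38\right) = - 40 \left(0 - \left(7 + 2 \sqrt{-3}\right)\right)^{2} \left(-38\right) = - 40 \left(0 - \left(7 + 2 i \sqrt{3}\right)\right)^{2} \left(-38\right) = - 40 \left(-7 - 2 i \sqrt{3}\right)^{2} \left(-38\right) = 1520 \left(-7 - 2 i \sqrt{3}\right)^{2}$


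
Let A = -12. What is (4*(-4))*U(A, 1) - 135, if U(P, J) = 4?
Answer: -199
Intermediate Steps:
(4*(-4))*U(A, 1) - 135 = (4*(-4))*4 - 135 = -16*4 - 135 = -64 - 135 = -199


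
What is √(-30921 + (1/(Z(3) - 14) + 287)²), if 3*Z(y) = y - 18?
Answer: √18561823/19 ≈ 226.75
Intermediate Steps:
Z(y) = -6 + y/3 (Z(y) = (y - 18)/3 = (-18 + y)/3 = -6 + y/3)
√(-30921 + (1/(Z(3) - 14) + 287)²) = √(-30921 + (1/((-6 + (⅓)*3) - 14) + 287)²) = √(-30921 + (1/((-6 + 1) - 14) + 287)²) = √(-30921 + (1/(-5 - 14) + 287)²) = √(-30921 + (1/(-19) + 287)²) = √(-30921 + (-1/19 + 287)²) = √(-30921 + (5452/19)²) = √(-30921 + 29724304/361) = √(18561823/361) = √18561823/19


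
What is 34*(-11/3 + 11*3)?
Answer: 2992/3 ≈ 997.33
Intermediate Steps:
34*(-11/3 + 11*3) = 34*(-11*1/3 + 33) = 34*(-11/3 + 33) = 34*(88/3) = 2992/3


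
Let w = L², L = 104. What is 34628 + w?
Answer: 45444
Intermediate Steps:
w = 10816 (w = 104² = 10816)
34628 + w = 34628 + 10816 = 45444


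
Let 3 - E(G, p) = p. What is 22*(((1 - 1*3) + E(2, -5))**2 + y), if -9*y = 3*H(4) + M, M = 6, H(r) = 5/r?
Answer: 4609/6 ≈ 768.17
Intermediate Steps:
E(G, p) = 3 - p
y = -13/12 (y = -(3*(5/4) + 6)/9 = -(15/4 + 6)/9 = -1/9*39/4 = -13/12 ≈ -1.0833)
22*(((1 - 1*3) + E(2, -5))**2 + y) = 22*(((1 - 1*3) + (3 - 1*(-5)))**2 - 13/12) = 22*(((1 - 3) + (3 + 5))**2 - 13/12) = 22*((-2 + 8)**2 - 13/12) = 22*(6**2 - 13/12) = 22*(36 - 13/12) = 22*(419/12) = 4609/6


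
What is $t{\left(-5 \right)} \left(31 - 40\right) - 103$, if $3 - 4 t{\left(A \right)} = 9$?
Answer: $- \frac{179}{2} \approx -89.5$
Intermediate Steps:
$t{\left(A \right)} = - \frac{3}{2}$ ($t{\left(A \right)} = \frac{3}{4} - \frac{9}{4} = - \frac{3}{2}$)
$t{\left(-5 \right)} \left(31 - 40\right) - 103 = - \frac{3 \left(31 - 40\right)}{2} - 103 = \left(- \frac{3}{2}\right) \left(-9\right) - 103 = \frac{27}{2} - 103 = - \frac{179}{2}$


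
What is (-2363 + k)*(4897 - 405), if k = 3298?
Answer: 4200020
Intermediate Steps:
(-2363 + k)*(4897 - 405) = (-2363 + 3298)*(4897 - 405) = 935*4492 = 4200020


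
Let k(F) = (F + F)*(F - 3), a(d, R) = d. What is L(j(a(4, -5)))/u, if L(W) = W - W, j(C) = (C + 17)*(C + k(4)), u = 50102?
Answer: 0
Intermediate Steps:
k(F) = 2*F*(-3 + F) (k(F) = (2*F)*(-3 + F) = 2*F*(-3 + F))
j(C) = (8 + C)*(17 + C) (j(C) = (C + 17)*(C + 2*4*(-3 + 4)) = (17 + C)*(C + 2*4*1) = (17 + C)*(C + 8) = (17 + C)*(8 + C) = (8 + C)*(17 + C))
L(W) = 0
L(j(a(4, -5)))/u = 0/50102 = 0*(1/50102) = 0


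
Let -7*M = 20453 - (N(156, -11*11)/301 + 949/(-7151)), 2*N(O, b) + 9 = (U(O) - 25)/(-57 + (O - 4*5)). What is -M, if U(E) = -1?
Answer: 6955855090703/2380610806 ≈ 2921.9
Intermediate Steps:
N(O, b) = -9/2 - 13/(-77 + O) (N(O, b) = -9/2 + ((-1 - 25)/(-57 + (O - 4*5)))/2 = -9/2 + (-26/(-57 + (O - 20)))/2 = -9/2 + (-26/(-57 + (-20 + O)))/2 = -9/2 + (-26/(-77 + O))/2 = -9/2 - 13/(-77 + O))
M = -6955855090703/2380610806 (M = -(20453 - (((667 - 9*156)/(2*(-77 + 156)))/301 + 949/(-7151)))/7 = -(20453 - (((½)*(667 - 1404)/79)*(1/301) + 949*(-1/7151)))/7 = -(20453 - (((½)*(1/79)*(-737))*(1/301) - 949/7151))/7 = -(20453 - (-737/158*1/301 - 949/7151))/7 = -(20453 - (-737/47558 - 949/7151))/7 = -(20453 - 1*(-50402829/340087258))/7 = -(20453 + 50402829/340087258)/7 = -⅐*6955855090703/340087258 = -6955855090703/2380610806 ≈ -2921.9)
-M = -1*(-6955855090703/2380610806) = 6955855090703/2380610806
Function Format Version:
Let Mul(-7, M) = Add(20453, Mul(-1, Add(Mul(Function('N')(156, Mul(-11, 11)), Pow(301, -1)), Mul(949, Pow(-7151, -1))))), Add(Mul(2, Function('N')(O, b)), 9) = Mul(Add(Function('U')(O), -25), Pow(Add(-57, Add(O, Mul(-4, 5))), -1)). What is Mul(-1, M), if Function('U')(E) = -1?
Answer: Rational(6955855090703, 2380610806) ≈ 2921.9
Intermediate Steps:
Function('N')(O, b) = Add(Rational(-9, 2), Mul(-13, Pow(Add(-77, O), -1))) (Function('N')(O, b) = Add(Rational(-9, 2), Mul(Rational(1, 2), Mul(Add(-1, -25), Pow(Add(-57, Add(O, Mul(-4, 5))), -1)))) = Add(Rational(-9, 2), Mul(Rational(1, 2), Mul(-26, Pow(Add(-57, Add(O, -20)), -1)))) = Add(Rational(-9, 2), Mul(Rational(1, 2), Mul(-26, Pow(Add(-57, Add(-20, O)), -1)))) = Add(Rational(-9, 2), Mul(Rational(1, 2), Mul(-26, Pow(Add(-77, O), -1)))) = Add(Rational(-9, 2), Mul(-13, Pow(Add(-77, O), -1))))
M = Rational(-6955855090703, 2380610806) (M = Mul(Rational(-1, 7), Add(20453, Mul(-1, Add(Mul(Mul(Rational(1, 2), Pow(Add(-77, 156), -1), Add(667, Mul(-9, 156))), Pow(301, -1)), Mul(949, Pow(-7151, -1)))))) = Mul(Rational(-1, 7), Add(20453, Mul(-1, Add(Mul(Mul(Rational(1, 2), Pow(79, -1), Add(667, -1404)), Rational(1, 301)), Mul(949, Rational(-1, 7151)))))) = Mul(Rational(-1, 7), Add(20453, Mul(-1, Add(Mul(Mul(Rational(1, 2), Rational(1, 79), -737), Rational(1, 301)), Rational(-949, 7151))))) = Mul(Rational(-1, 7), Add(20453, Mul(-1, Add(Mul(Rational(-737, 158), Rational(1, 301)), Rational(-949, 7151))))) = Mul(Rational(-1, 7), Add(20453, Mul(-1, Add(Rational(-737, 47558), Rational(-949, 7151))))) = Mul(Rational(-1, 7), Add(20453, Mul(-1, Rational(-50402829, 340087258)))) = Mul(Rational(-1, 7), Add(20453, Rational(50402829, 340087258))) = Mul(Rational(-1, 7), Rational(6955855090703, 340087258)) = Rational(-6955855090703, 2380610806) ≈ -2921.9)
Mul(-1, M) = Mul(-1, Rational(-6955855090703, 2380610806)) = Rational(6955855090703, 2380610806)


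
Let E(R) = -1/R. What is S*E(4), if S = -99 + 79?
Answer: 5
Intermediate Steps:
S = -20
S*E(4) = -(-20)/4 = -20*(-1/4) = 5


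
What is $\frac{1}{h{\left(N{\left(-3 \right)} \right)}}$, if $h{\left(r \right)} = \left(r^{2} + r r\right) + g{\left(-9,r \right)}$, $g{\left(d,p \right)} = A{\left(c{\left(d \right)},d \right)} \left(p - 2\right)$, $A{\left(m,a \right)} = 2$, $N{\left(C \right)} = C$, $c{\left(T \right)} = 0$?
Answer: $\frac{1}{8} \approx 0.125$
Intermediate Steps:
$g{\left(d,p \right)} = -4 + 2 p$ ($g{\left(d,p \right)} = 2 \left(p - 2\right) = 2 \left(-2 + p\right) = -4 + 2 p$)
$h{\left(r \right)} = -4 + 2 r + 2 r^{2}$ ($h{\left(r \right)} = \left(r^{2} + r r\right) + \left(-4 + 2 r\right) = \left(r^{2} + r^{2}\right) + \left(-4 + 2 r\right) = 2 r^{2} + \left(-4 + 2 r\right) = -4 + 2 r + 2 r^{2}$)
$\frac{1}{h{\left(N{\left(-3 \right)} \right)}} = \frac{1}{-4 + 2 \left(-3\right) + 2 \left(-3\right)^{2}} = \frac{1}{-4 - 6 + 2 \cdot 9} = \frac{1}{-4 - 6 + 18} = \frac{1}{8}$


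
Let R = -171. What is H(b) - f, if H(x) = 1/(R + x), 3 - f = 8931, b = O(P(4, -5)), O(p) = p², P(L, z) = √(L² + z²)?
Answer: 1160639/130 ≈ 8928.0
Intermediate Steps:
b = 41 (b = (√(4² + (-5)²))² = (√(16 + 25))² = (√41)² = 41)
f = -8928 (f = 3 - 1*8931 = 3 - 8931 = -8928)
H(x) = 1/(-171 + x)
H(b) - f = 1/(-171 + 41) - 1*(-8928) = 1/(-130) + 8928 = -1/130 + 8928 = 1160639/130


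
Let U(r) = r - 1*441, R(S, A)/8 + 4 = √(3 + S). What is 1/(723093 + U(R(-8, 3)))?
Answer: 36131/26108983236 - I*√5/65272458090 ≈ 1.3839e-6 - 3.4257e-11*I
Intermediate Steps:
R(S, A) = -32 + 8*√(3 + S)
U(r) = -441 + r (U(r) = r - 441 = -441 + r)
1/(723093 + U(R(-8, 3))) = 1/(723093 + (-441 + (-32 + 8*√(3 - 8)))) = 1/(723093 + (-441 + (-32 + 8*√(-5)))) = 1/(723093 + (-441 + (-32 + 8*(I*√5)))) = 1/(723093 + (-441 + (-32 + 8*I*√5))) = 1/(723093 + (-473 + 8*I*√5)) = 1/(722620 + 8*I*√5)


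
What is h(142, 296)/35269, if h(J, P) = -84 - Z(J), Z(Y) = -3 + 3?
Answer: -84/35269 ≈ -0.0023817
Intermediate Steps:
Z(Y) = 0
h(J, P) = -84 (h(J, P) = -84 - 1*0 = -84 + 0 = -84)
h(142, 296)/35269 = -84/35269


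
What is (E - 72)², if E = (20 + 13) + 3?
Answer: 1296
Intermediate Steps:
E = 36 (E = 33 + 3 = 36)
(E - 72)² = (36 - 72)² = (-36)² = 1296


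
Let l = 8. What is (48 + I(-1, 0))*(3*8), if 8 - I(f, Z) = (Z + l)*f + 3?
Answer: 1464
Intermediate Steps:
I(f, Z) = 5 - f*(8 + Z) (I(f, Z) = 8 - ((Z + 8)*f + 3) = 8 - ((8 + Z)*f + 3) = 8 - (f*(8 + Z) + 3) = 8 - (3 + f*(8 + Z)) = 8 + (-3 - f*(8 + Z)) = 5 - f*(8 + Z))
(48 + I(-1, 0))*(3*8) = (48 + (5 - 8*(-1) - 1*0*(-1)))*(3*8) = (48 + (5 + 8 + 0))*24 = (48 + 13)*24 = 61*24 = 1464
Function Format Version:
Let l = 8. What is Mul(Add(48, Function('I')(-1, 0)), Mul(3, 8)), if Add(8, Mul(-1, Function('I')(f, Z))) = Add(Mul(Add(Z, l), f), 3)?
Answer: 1464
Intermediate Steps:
Function('I')(f, Z) = Add(5, Mul(-1, f, Add(8, Z))) (Function('I')(f, Z) = Add(8, Mul(-1, Add(Mul(Add(Z, 8), f), 3))) = Add(8, Mul(-1, Add(Mul(Add(8, Z), f), 3))) = Add(8, Mul(-1, Add(Mul(f, Add(8, Z)), 3))) = Add(8, Mul(-1, Add(3, Mul(f, Add(8, Z))))) = Add(8, Add(-3, Mul(-1, f, Add(8, Z)))) = Add(5, Mul(-1, f, Add(8, Z))))
Mul(Add(48, Function('I')(-1, 0)), Mul(3, 8)) = Mul(Add(48, Add(5, Mul(-8, -1), Mul(-1, 0, -1))), Mul(3, 8)) = Mul(Add(48, Add(5, 8, 0)), 24) = Mul(Add(48, 13), 24) = Mul(61, 24) = 1464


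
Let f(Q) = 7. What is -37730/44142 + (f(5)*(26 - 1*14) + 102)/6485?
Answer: -16890617/20447205 ≈ -0.82606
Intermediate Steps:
-37730/44142 + (f(5)*(26 - 1*14) + 102)/6485 = -37730/44142 + (7*(26 - 1*14) + 102)/6485 = -37730*1/44142 + (7*(26 - 14) + 102)*(1/6485) = -2695/3153 + (7*12 + 102)*(1/6485) = -2695/3153 + (84 + 102)*(1/6485) = -2695/3153 + 186*(1/6485) = -2695/3153 + 186/6485 = -16890617/20447205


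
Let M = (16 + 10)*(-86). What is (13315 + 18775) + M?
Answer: 29854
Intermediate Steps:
M = -2236 (M = 26*(-86) = -2236)
(13315 + 18775) + M = (13315 + 18775) - 2236 = 32090 - 2236 = 29854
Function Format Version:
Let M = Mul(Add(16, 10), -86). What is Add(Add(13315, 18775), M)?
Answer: 29854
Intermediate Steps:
M = -2236 (M = Mul(26, -86) = -2236)
Add(Add(13315, 18775), M) = Add(Add(13315, 18775), -2236) = Add(32090, -2236) = 29854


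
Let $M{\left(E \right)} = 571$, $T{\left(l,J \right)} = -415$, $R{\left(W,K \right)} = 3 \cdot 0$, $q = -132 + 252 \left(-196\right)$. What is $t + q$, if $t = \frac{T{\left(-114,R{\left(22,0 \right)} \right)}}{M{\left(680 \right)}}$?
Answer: $- \frac{28278619}{571} \approx -49525.0$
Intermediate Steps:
$q = -49524$ ($q = -132 - 49392 = -49524$)
$R{\left(W,K \right)} = 0$
$t = - \frac{415}{571} \approx -0.7268$
$t + q = - \frac{415}{571} - 49524 = - \frac{28278619}{571}$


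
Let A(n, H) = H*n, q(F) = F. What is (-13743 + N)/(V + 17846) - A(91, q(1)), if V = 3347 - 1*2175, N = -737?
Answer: -872559/9509 ≈ -91.761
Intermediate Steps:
V = 1172 (V = 3347 - 2175 = 1172)
(-13743 + N)/(V + 17846) - A(91, q(1)) = (-13743 - 737)/(1172 + 17846) - 91 = -14480/19018 - 1*91 = -14480*1/19018 - 91 = -7240/9509 - 91 = -872559/9509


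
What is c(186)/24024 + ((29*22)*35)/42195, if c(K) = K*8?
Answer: 172196/291291 ≈ 0.59115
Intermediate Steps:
c(K) = 8*K
c(186)/24024 + ((29*22)*35)/42195 = (8*186)/24024 + ((29*22)*35)/42195 = 1488*(1/24024) + (638*35)*(1/42195) = 62/1001 + 22330*(1/42195) = 62/1001 + 154/291 = 172196/291291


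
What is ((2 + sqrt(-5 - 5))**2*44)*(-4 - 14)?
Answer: 4752 - 3168*I*sqrt(10) ≈ 4752.0 - 10018.0*I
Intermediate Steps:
((2 + sqrt(-5 - 5))**2*44)*(-4 - 14) = ((2 + sqrt(-10))**2*44)*(-18) = ((2 + I*sqrt(10))**2*44)*(-18) = (44*(2 + I*sqrt(10))**2)*(-18) = -792*(2 + I*sqrt(10))**2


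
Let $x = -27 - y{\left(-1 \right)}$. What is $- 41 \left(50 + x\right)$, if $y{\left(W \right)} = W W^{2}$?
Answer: $-984$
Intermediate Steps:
$y{\left(W \right)} = W^{3}$
$x = -26$ ($x = -27 - \left(-1\right)^{3} = -27 - -1 = -27 + 1 = -26$)
$- 41 \left(50 + x\right) = - 41 \left(50 - 26\right) = \left(-41\right) 24 = -984$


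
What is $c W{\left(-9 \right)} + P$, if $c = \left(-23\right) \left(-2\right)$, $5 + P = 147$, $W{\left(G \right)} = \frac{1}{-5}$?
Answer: $\frac{664}{5} \approx 132.8$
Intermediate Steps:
$W{\left(G \right)} = - \frac{1}{5}$
$P = 142$ ($P = -5 + 147 = 142$)
$c = 46$
$c W{\left(-9 \right)} + P = 46 \left(- \frac{1}{5}\right) + 142 = - \frac{46}{5} + 142 = \frac{664}{5}$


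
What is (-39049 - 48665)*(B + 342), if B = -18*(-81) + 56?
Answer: -162797184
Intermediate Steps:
B = 1514 (B = 1458 + 56 = 1514)
(-39049 - 48665)*(B + 342) = (-39049 - 48665)*(1514 + 342) = -87714*1856 = -162797184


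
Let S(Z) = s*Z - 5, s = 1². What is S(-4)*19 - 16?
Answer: -187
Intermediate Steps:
s = 1
S(Z) = -5 + Z (S(Z) = 1*Z - 5 = Z - 5 = -5 + Z)
S(-4)*19 - 16 = (-5 - 4)*19 - 16 = -9*19 - 16 = -171 - 16 = -187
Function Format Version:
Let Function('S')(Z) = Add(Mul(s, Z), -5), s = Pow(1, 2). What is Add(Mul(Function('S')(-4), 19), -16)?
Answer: -187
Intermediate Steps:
s = 1
Function('S')(Z) = Add(-5, Z) (Function('S')(Z) = Add(Mul(1, Z), -5) = Add(Z, -5) = Add(-5, Z))
Add(Mul(Function('S')(-4), 19), -16) = Add(Mul(Add(-5, -4), 19), -16) = Add(Mul(-9, 19), -16) = Add(-171, -16) = -187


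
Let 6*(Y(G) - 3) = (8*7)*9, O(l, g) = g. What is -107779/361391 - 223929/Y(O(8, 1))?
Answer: -26978434004/10480339 ≈ -2574.2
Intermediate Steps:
Y(G) = 87 (Y(G) = 3 + ((8*7)*9)/6 = 3 + (56*9)/6 = 3 + (1/6)*504 = 3 + 84 = 87)
-107779/361391 - 223929/Y(O(8, 1)) = -107779/361391 - 223929/87 = -107779*1/361391 - 223929*1/87 = -107779/361391 - 74643/29 = -26978434004/10480339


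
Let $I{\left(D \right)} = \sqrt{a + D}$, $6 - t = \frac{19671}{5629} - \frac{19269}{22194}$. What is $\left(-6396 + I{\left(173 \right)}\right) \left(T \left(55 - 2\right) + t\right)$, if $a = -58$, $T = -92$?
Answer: $\frac{5546273538514}{177963} - \frac{67637482177 \sqrt{115}}{13881114} \approx 3.1113 \cdot 10^{7}$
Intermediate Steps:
$t = \frac{46829687}{13881114}$ ($t = 6 - \left(\frac{19671}{5629} - \frac{19269}{22194}\right) = 6 - \left(19671 \cdot \frac{1}{5629} - \frac{2141}{2466}\right) = 6 - \left(\frac{19671}{5629} - \frac{2141}{2466}\right) = 6 - \frac{36456997}{13881114} = \frac{46829687}{13881114} \approx 3.3736$)
$I{\left(D \right)} = \sqrt{-58 + D}$
$\left(-6396 + I{\left(173 \right)}\right) \left(T \left(55 - 2\right) + t\right) = \left(-6396 + \sqrt{-58 + 173}\right) \left(- 92 \left(55 - 2\right) + \frac{46829687}{13881114}\right) = \left(-6396 + \sqrt{115}\right) \left(\left(-92\right) 53 + \frac{46829687}{13881114}\right) = \left(-6396 + \sqrt{115}\right) \left(-4876 + \frac{46829687}{13881114}\right) = \left(-6396 + \sqrt{115}\right) \left(- \frac{67637482177}{13881114}\right) = \frac{5546273538514}{177963} - \frac{67637482177 \sqrt{115}}{13881114}$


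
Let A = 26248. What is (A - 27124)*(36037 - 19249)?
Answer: -14706288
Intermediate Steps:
(A - 27124)*(36037 - 19249) = (26248 - 27124)*(36037 - 19249) = -876*16788 = -14706288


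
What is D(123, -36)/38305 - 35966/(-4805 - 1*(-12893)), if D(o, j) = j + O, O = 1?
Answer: -137796071/30981084 ≈ -4.4477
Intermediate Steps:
D(o, j) = 1 + j (D(o, j) = j + 1 = 1 + j)
D(123, -36)/38305 - 35966/(-4805 - 1*(-12893)) = (1 - 36)/38305 - 35966/(-4805 - 1*(-12893)) = -35*1/38305 - 35966/(-4805 + 12893) = -7/7661 - 35966/8088 = -7/7661 - 35966*1/8088 = -7/7661 - 17983/4044 = -137796071/30981084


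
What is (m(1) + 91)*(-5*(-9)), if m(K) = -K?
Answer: 4050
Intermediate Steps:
(m(1) + 91)*(-5*(-9)) = (-1*1 + 91)*(-5*(-9)) = (-1 + 91)*45 = 90*45 = 4050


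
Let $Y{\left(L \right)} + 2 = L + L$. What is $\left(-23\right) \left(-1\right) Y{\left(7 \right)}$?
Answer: $276$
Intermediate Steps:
$Y{\left(L \right)} = -2 + 2 L$ ($Y{\left(L \right)} = -2 + \left(L + L\right) = -2 + 2 L$)
$\left(-23\right) \left(-1\right) Y{\left(7 \right)} = \left(-23\right) \left(-1\right) \left(-2 + 2 \cdot 7\right) = 23 \left(-2 + 14\right) = 23 \cdot 12 = 276$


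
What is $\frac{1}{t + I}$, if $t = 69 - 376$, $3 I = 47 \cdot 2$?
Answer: $- \frac{3}{827} \approx -0.0036276$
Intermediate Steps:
$I = \frac{94}{3}$ ($I = \frac{47 \cdot 2}{3} = \frac{1}{3} \cdot 94 = \frac{94}{3} \approx 31.333$)
$t = -307$
$\frac{1}{t + I} = \frac{1}{-307 + \frac{94}{3}} = \frac{1}{- \frac{827}{3}} = - \frac{3}{827}$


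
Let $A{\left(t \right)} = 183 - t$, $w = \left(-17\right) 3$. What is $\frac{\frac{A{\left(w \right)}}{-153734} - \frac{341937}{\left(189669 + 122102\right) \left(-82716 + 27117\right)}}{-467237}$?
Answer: $\frac{667270853538}{207519350774037838697} \approx 3.2155 \cdot 10^{-9}$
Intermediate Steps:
$w = -51$
$\frac{\frac{A{\left(w \right)}}{-153734} - \frac{341937}{\left(189669 + 122102\right) \left(-82716 + 27117\right)}}{-467237} = \frac{\frac{183 - -51}{-153734} - \frac{341937}{\left(189669 + 122102\right) \left(-82716 + 27117\right)}}{-467237} = \left(\left(183 + 51\right) \left(- \frac{1}{153734}\right) - \frac{341937}{311771 \left(-55599\right)}\right) \left(- \frac{1}{467237}\right) = \left(234 \left(- \frac{1}{153734}\right) - \frac{341937}{-17334155829}\right) \left(- \frac{1}{467237}\right) = \left(- \frac{117}{76867} - - \frac{113979}{5778051943}\right) \left(- \frac{1}{467237}\right) = \left(- \frac{117}{76867} + \frac{113979}{5778051943}\right) \left(- \frac{1}{467237}\right) = \left(- \frac{667270853538}{444141518702581}\right) \left(- \frac{1}{467237}\right) = \frac{667270853538}{207519350774037838697}$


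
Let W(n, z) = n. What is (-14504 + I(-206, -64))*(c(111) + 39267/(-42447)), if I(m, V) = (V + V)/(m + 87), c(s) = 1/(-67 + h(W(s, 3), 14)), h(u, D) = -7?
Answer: 848025617140/62298047 ≈ 13612.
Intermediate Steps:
c(s) = -1/74 (c(s) = 1/(-67 - 7) = 1/(-74) = -1/74)
I(m, V) = 2*V/(87 + m) (I(m, V) = (2*V)/(87 + m) = 2*V/(87 + m))
(-14504 + I(-206, -64))*(c(111) + 39267/(-42447)) = (-14504 + 2*(-64)/(87 - 206))*(-1/74 + 39267/(-42447)) = (-14504 + 2*(-64)/(-119))*(-1/74 + 39267*(-1/42447)) = (-14504 + 2*(-64)*(-1/119))*(-1/74 - 13089/14149) = (-14504 + 128/119)*(-982735/1047026) = -1725848/119*(-982735/1047026) = 848025617140/62298047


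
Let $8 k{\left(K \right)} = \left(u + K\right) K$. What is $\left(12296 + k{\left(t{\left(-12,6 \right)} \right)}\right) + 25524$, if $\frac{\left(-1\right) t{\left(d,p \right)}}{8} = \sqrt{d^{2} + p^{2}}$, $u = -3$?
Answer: $39260 + 18 \sqrt{5} \approx 39300.0$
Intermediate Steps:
$t{\left(d,p \right)} = - 8 \sqrt{d^{2} + p^{2}}$
$k{\left(K \right)} = \frac{K \left(-3 + K\right)}{8}$ ($k{\left(K \right)} = \frac{\left(-3 + K\right) K}{8} = \frac{K \left(-3 + K\right)}{8}$)
$\left(12296 + k{\left(t{\left(-12,6 \right)} \right)}\right) + 25524 = \left(12296 + \frac{- 8 \sqrt{\left(-12\right)^{2} + 6^{2}} \left(-3 - 8 \sqrt{\left(-12\right)^{2} + 6^{2}}\right)}{8}\right) + 25524 = \left(12296 + \frac{- 8 \sqrt{144 + 36} \left(-3 - 8 \sqrt{144 + 36}\right)}{8}\right) + 25524 = \left(12296 + \frac{- 8 \sqrt{180} \left(-3 - 8 \sqrt{180}\right)}{8}\right) + 25524 = \left(12296 + \frac{- 8 \cdot 6 \sqrt{5} \left(-3 - 8 \cdot 6 \sqrt{5}\right)}{8}\right) + 25524 = \left(12296 + \frac{- 48 \sqrt{5} \left(-3 - 48 \sqrt{5}\right)}{8}\right) + 25524 = \left(12296 - 6 \sqrt{5} \left(-3 - 48 \sqrt{5}\right)\right) + 25524 = 37820 - 6 \sqrt{5} \left(-3 - 48 \sqrt{5}\right)$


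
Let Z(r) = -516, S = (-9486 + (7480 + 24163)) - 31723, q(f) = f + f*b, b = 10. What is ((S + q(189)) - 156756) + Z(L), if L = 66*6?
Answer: -164759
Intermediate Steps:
q(f) = 11*f (q(f) = f + f*10 = f + 10*f = 11*f)
L = 396
S = -9566 (S = (-9486 + 31643) - 31723 = 22157 - 31723 = -9566)
((S + q(189)) - 156756) + Z(L) = ((-9566 + 11*189) - 156756) - 516 = ((-9566 + 2079) - 156756) - 516 = (-7487 - 156756) - 516 = -164243 - 516 = -164759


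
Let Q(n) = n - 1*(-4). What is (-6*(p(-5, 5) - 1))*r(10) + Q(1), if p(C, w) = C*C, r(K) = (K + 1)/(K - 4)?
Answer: -259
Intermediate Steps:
Q(n) = 4 + n (Q(n) = n + 4 = 4 + n)
r(K) = (1 + K)/(-4 + K)
p(C, w) = C²
(-6*(p(-5, 5) - 1))*r(10) + Q(1) = (-6*((-5)² - 1))*((1 + 10)/(-4 + 10)) + (4 + 1) = (-6*(25 - 1))*(11/6) + 5 = (-6*24)*((⅙)*11) + 5 = -144*11/6 + 5 = -264 + 5 = -259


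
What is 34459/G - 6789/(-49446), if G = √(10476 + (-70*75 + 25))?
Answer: 2263/16482 + 34459*√5251/5251 ≈ 475.67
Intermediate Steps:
G = √5251 (G = √(10476 + (-5250 + 25)) = √(10476 - 5225) = √5251 ≈ 72.464)
34459/G - 6789/(-49446) = 34459/(√5251) - 6789/(-49446) = 34459*(√5251/5251) - 6789*(-1/49446) = 34459*√5251/5251 + 2263/16482 = 2263/16482 + 34459*√5251/5251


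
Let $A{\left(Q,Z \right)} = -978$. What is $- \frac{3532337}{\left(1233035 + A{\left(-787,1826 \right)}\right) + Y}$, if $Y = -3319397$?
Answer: $\frac{3532337}{2087340} \approx 1.6923$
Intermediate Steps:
$- \frac{3532337}{\left(1233035 + A{\left(-787,1826 \right)}\right) + Y} = - \frac{3532337}{\left(1233035 - 978\right) - 3319397} = - \frac{3532337}{1232057 - 3319397} = - \frac{3532337}{-2087340} = \left(-3532337\right) \left(- \frac{1}{2087340}\right) = \frac{3532337}{2087340}$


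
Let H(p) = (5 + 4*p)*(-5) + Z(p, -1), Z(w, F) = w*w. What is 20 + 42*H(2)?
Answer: -2542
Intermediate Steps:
Z(w, F) = w²
H(p) = -25 + p² - 20*p (H(p) = (5 + 4*p)*(-5) + p² = (-25 - 20*p) + p² = -25 + p² - 20*p)
20 + 42*H(2) = 20 + 42*(-25 + 2² - 20*2) = 20 + 42*(-25 + 4 - 40) = 20 + 42*(-61) = 20 - 2562 = -2542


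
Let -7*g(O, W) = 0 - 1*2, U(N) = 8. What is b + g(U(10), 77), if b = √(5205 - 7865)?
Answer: 2/7 + 2*I*√665 ≈ 0.28571 + 51.575*I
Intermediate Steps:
g(O, W) = 2/7 (g(O, W) = -(0 - 1*2)/7 = -(0 - 2)/7 = -⅐*(-2) = 2/7)
b = 2*I*√665 (b = √(-2660) = 2*I*√665 ≈ 51.575*I)
b + g(U(10), 77) = 2*I*√665 + 2/7 = 2/7 + 2*I*√665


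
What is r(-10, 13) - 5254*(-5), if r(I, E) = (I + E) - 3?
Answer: 26270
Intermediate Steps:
r(I, E) = -3 + E + I (r(I, E) = (E + I) - 3 = -3 + E + I)
r(-10, 13) - 5254*(-5) = (-3 + 13 - 10) - 5254*(-5) = 0 - 74*(-355) = 0 + 26270 = 26270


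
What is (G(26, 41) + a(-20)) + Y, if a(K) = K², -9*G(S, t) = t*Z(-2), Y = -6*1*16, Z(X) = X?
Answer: 2818/9 ≈ 313.11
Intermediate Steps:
Y = -96 (Y = -6*16 = -96)
G(S, t) = 2*t/9 (G(S, t) = -t*(-2)/9 = -(-2)*t/9 = 2*t/9)
(G(26, 41) + a(-20)) + Y = ((2/9)*41 + (-20)²) - 96 = (82/9 + 400) - 96 = 3682/9 - 96 = 2818/9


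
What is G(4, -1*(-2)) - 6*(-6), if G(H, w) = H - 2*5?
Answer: 30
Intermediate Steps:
G(H, w) = -10 + H (G(H, w) = H - 10 = -10 + H)
G(4, -1*(-2)) - 6*(-6) = (-10 + 4) - 6*(-6) = -6 + 36 = 30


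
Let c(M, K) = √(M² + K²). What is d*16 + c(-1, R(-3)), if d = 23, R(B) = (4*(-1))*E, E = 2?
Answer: 368 + √65 ≈ 376.06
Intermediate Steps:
R(B) = -8 (R(B) = (4*(-1))*2 = -4*2 = -8)
c(M, K) = √(K² + M²)
d*16 + c(-1, R(-3)) = 23*16 + √((-8)² + (-1)²) = 368 + √(64 + 1) = 368 + √65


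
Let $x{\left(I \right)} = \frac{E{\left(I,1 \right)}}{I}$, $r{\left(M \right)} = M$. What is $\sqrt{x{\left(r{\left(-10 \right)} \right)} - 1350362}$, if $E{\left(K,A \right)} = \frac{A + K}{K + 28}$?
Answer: $\frac{i \sqrt{135036195}}{10} \approx 1162.1 i$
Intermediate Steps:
$E{\left(K,A \right)} = \frac{A + K}{28 + K}$
$x{\left(I \right)} = \frac{1 + I}{I \left(28 + I\right)}$ ($x{\left(I \right)} = \frac{\frac{1}{28 + I} \left(1 + I\right)}{I} = \frac{1 + I}{I \left(28 + I\right)}$)
$\sqrt{x{\left(r{\left(-10 \right)} \right)} - 1350362} = \sqrt{\frac{1 - 10}{\left(-10\right) \left(28 - 10\right)} - 1350362} = \sqrt{\left(- \frac{1}{10}\right) \frac{1}{18} \left(-9\right) - 1350362} = \sqrt{\frac{1}{20} - 1350362} = \sqrt{- \frac{27007239}{20}} = \frac{i \sqrt{135036195}}{10}$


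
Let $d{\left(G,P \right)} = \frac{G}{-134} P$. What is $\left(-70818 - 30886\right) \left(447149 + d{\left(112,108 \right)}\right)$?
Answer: $- \frac{3046333301240}{67} \approx -4.5468 \cdot 10^{10}$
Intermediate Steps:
$d{\left(G,P \right)} = - \frac{G P}{134}$ ($d{\left(G,P \right)} = G \left(- \frac{1}{134}\right) P = - \frac{G}{134} P = - \frac{G P}{134}$)
$\left(-70818 - 30886\right) \left(447149 + d{\left(112,108 \right)}\right) = \left(-70818 - 30886\right) \left(447149 - \frac{56}{67} \cdot 108\right) = - 101704 \left(447149 - \frac{6048}{67}\right) = \left(-101704\right) \frac{29952935}{67} = - \frac{3046333301240}{67}$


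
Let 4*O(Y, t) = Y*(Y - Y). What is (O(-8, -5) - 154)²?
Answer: 23716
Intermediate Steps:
O(Y, t) = 0 (O(Y, t) = (Y*(Y - Y))/4 = (Y*0)/4 = (¼)*0 = 0)
(O(-8, -5) - 154)² = (0 - 154)² = (-154)² = 23716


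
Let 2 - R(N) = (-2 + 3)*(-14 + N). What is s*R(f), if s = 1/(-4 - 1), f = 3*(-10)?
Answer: -46/5 ≈ -9.2000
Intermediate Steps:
f = -30
R(N) = 16 - N (R(N) = 2 - (-2 + 3)*(-14 + N) = 2 - (-14 + N) = 2 + (14 - N) = 16 - N)
s = -⅕ (s = 1/(-5) = -⅕ ≈ -0.20000)
s*R(f) = -(16 - 1*(-30))/5 = -(16 + 30)/5 = -⅕*46 = -46/5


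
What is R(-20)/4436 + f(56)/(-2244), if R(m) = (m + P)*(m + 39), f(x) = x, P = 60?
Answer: 91064/622149 ≈ 0.14637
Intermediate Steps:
R(m) = (39 + m)*(60 + m) (R(m) = (m + 60)*(m + 39) = (60 + m)*(39 + m) = (39 + m)*(60 + m))
R(-20)/4436 + f(56)/(-2244) = (2340 + (-20)² + 99*(-20))/4436 + 56/(-2244) = (2340 + 400 - 1980)*(1/4436) + 56*(-1/2244) = 760*(1/4436) - 14/561 = 190/1109 - 14/561 = 91064/622149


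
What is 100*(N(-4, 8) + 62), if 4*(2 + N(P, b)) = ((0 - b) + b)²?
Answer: 6000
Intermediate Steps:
N(P, b) = -2 (N(P, b) = -2 + ((0 - b) + b)²/4 = -2 + (-b + b)²/4 = -2 + (¼)*0² = -2 + (¼)*0 = -2 + 0 = -2)
100*(N(-4, 8) + 62) = 100*(-2 + 62) = 100*60 = 6000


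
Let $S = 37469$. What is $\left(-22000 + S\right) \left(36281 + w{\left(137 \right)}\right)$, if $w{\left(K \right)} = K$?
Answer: $563350042$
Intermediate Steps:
$\left(-22000 + S\right) \left(36281 + w{\left(137 \right)}\right) = \left(-22000 + 37469\right) \left(36281 + 137\right) = 15469 \cdot 36418 = 563350042$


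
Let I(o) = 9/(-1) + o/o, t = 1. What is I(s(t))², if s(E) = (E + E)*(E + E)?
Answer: 64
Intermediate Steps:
s(E) = 4*E² (s(E) = (2*E)*(2*E) = 4*E²)
I(o) = -8 (I(o) = 9*(-1) + 1 = -9 + 1 = -8)
I(s(t))² = (-8)² = 64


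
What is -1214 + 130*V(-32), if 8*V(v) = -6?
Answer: -2623/2 ≈ -1311.5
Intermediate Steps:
V(v) = -¾ (V(v) = (⅛)*(-6) = -¾)
-1214 + 130*V(-32) = -1214 + 130*(-¾) = -1214 - 195/2 = -2623/2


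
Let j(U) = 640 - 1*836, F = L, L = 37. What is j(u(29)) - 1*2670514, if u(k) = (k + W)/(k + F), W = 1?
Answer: -2670710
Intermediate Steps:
F = 37
u(k) = (1 + k)/(37 + k) (u(k) = (k + 1)/(k + 37) = (1 + k)/(37 + k))
j(U) = -196 (j(U) = 640 - 836 = -196)
j(u(29)) - 1*2670514 = -196 - 1*2670514 = -196 - 2670514 = -2670710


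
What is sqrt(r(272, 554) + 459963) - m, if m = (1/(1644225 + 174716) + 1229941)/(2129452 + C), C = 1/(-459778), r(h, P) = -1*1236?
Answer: -342870265178916332/593626663331575785 + sqrt(458727) ≈ 676.72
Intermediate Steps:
r(h, P) = -1236
C = -1/459778 ≈ -2.1750e-6
m = 342870265178916332/593626663331575785 (m = (1/(1644225 + 174716) + 1229941)/(2129452 - 1/459778) = (1/1818941 + 1229941)/(979075181655/459778) = (1/1818941 + 1229941)*(459778/979075181655) = (2237190112482/1818941)*(459778/979075181655) = 342870265178916332/593626663331575785 ≈ 0.57759)
sqrt(r(272, 554) + 459963) - m = sqrt(-1236 + 459963) - 1*342870265178916332/593626663331575785 = sqrt(458727) - 342870265178916332/593626663331575785 = -342870265178916332/593626663331575785 + sqrt(458727)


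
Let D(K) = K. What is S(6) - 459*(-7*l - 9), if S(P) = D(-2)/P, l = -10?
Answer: -83998/3 ≈ -27999.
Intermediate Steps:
S(P) = -2/P
S(6) - 459*(-7*l - 9) = -2/6 - 459*(-7*(-10) - 9) = -2*⅙ - 459*(70 - 9) = -⅓ - 459*61 = -⅓ - 27999 = -83998/3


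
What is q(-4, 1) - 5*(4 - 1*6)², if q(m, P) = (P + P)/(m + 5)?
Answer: -18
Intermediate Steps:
q(m, P) = 2*P/(5 + m) (q(m, P) = (2*P)/(5 + m) = 2*P/(5 + m))
q(-4, 1) - 5*(4 - 1*6)² = 2*1/(5 - 4) - 5*(4 - 1*6)² = 2*1/1 - 5*(4 - 6)² = 2*1*1 - 5*(-2)² = 2 - 5*4 = 2 - 20 = -18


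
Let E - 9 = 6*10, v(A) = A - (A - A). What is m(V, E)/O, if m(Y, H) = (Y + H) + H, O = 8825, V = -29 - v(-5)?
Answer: 114/8825 ≈ 0.012918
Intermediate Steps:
v(A) = A (v(A) = A - 1*0 = A + 0 = A)
E = 69 (E = 9 + 6*10 = 9 + 60 = 69)
V = -24 (V = -29 - 1*(-5) = -29 + 5 = -24)
m(Y, H) = Y + 2*H (m(Y, H) = (H + Y) + H = Y + 2*H)
m(V, E)/O = (-24 + 2*69)/8825 = (-24 + 138)*(1/8825) = 114*(1/8825) = 114/8825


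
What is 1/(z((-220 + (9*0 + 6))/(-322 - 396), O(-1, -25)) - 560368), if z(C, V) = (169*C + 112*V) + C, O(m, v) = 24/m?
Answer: -359/202118914 ≈ -1.7762e-6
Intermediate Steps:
z(C, V) = 112*V + 170*C (z(C, V) = (112*V + 169*C) + C = 112*V + 170*C)
1/(z((-220 + (9*0 + 6))/(-322 - 396), O(-1, -25)) - 560368) = 1/((112*(24/(-1)) + 170*((-220 + (9*0 + 6))/(-322 - 396))) - 560368) = 1/((112*(24*(-1)) + 170*((-220 + (0 + 6))/(-718))) - 560368) = 1/((112*(-24) + 170*((-220 + 6)*(-1/718))) - 560368) = 1/((-2688 + 170*(-214*(-1/718))) - 560368) = 1/((-2688 + 170*(107/359)) - 560368) = 1/((-2688 + 18190/359) - 560368) = 1/(-946802/359 - 560368) = 1/(-202118914/359) = -359/202118914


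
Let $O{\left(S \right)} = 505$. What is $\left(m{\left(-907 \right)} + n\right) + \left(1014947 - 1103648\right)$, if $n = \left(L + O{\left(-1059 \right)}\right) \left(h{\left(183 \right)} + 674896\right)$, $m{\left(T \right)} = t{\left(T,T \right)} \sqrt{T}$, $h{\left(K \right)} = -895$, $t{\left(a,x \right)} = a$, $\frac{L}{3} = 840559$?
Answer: $1699953101481 - 907 i \sqrt{907} \approx 1.7 \cdot 10^{12} - 27316.0 i$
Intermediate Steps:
$L = 2521677$ ($L = 3 \cdot 840559 = 2521677$)
$m{\left(T \right)} = T^{\frac{3}{2}}$ ($m{\left(T \right)} = T \sqrt{T} = T^{\frac{3}{2}}$)
$n = 1699953190182$ ($n = \left(2521677 + 505\right) \left(-895 + 674896\right) = 2522182 \cdot 674001 = 1699953190182$)
$\left(m{\left(-907 \right)} + n\right) + \left(1014947 - 1103648\right) = \left(\left(-907\right)^{\frac{3}{2}} + 1699953190182\right) + \left(1014947 - 1103648\right) = \left(- 907 i \sqrt{907} + 1699953190182\right) - 88701 = \left(1699953190182 - 907 i \sqrt{907}\right) - 88701 = 1699953101481 - 907 i \sqrt{907}$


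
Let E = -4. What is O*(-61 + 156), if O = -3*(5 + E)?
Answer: -285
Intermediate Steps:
O = -3 (O = -3*(5 - 4) = -3*1 = -3)
O*(-61 + 156) = -3*(-61 + 156) = -3*95 = -285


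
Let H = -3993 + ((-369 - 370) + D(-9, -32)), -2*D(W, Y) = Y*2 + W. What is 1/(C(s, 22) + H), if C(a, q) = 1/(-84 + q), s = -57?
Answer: -31/145561 ≈ -0.00021297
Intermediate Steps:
D(W, Y) = -Y - W/2 (D(W, Y) = -(Y*2 + W)/2 = -(2*Y + W)/2 = -(W + 2*Y)/2 = -Y - W/2)
H = -9391/2 (H = -3993 + ((-369 - 370) + (-1*(-32) - ½*(-9))) = -3993 + (-739 + (32 + 9/2)) = -3993 + (-739 + 73/2) = -3993 - 1405/2 = -9391/2 ≈ -4695.5)
1/(C(s, 22) + H) = 1/(1/(-84 + 22) - 9391/2) = 1/(1/(-62) - 9391/2) = 1/(-1/62 - 9391/2) = 1/(-145561/31) = -31/145561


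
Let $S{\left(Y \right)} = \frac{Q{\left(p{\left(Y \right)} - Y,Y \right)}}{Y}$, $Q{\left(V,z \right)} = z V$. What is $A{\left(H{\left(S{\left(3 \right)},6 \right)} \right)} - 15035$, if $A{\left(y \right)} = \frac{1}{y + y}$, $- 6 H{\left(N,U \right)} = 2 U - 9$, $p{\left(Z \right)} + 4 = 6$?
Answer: $-15036$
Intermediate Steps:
$p{\left(Z \right)} = 2$ ($p{\left(Z \right)} = -4 + 6 = 2$)
$Q{\left(V,z \right)} = V z$
$S{\left(Y \right)} = 2 - Y$ ($S{\left(Y \right)} = \frac{\left(2 - Y\right) Y}{Y} = \frac{Y \left(2 - Y\right)}{Y} = 2 - Y$)
$H{\left(N,U \right)} = \frac{3}{2} - \frac{U}{3}$ ($H{\left(N,U \right)} = - \frac{2 U - 9}{6} = - \frac{-9 + 2 U}{6} = \frac{3}{2} - \frac{U}{3}$)
$A{\left(y \right)} = \frac{1}{2 y}$
$A{\left(H{\left(S{\left(3 \right)},6 \right)} \right)} - 15035 = \frac{1}{2 \left(\frac{3}{2} - 2\right)} - 15035 = \frac{1}{2 \left(- \frac{1}{2}\right)} - 15035 = \frac{1}{2} \left(-2\right) - 15035 = -1 - 15035 = -15036$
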